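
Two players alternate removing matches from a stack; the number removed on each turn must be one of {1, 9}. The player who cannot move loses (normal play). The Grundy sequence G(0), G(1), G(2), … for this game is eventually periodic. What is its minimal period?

2

n :  0  1  2  3  4  5  6  7  8  9 10 11 12 13 14
G :  0  1  0  1  0  1  0  1  0  1  0  1  0  1  0
G(n+2) = G(n) holds for n = 0,…,8 (a full window of length max(S) = 9), so the sequence is purely periodic with period 2.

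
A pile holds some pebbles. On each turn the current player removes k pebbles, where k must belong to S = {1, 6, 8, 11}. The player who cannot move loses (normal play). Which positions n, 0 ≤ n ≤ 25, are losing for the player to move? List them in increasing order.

0, 2, 4, 7, 9, 14, 16, 19, 21, 23

n :  0  1  2  3  4  5  6  7  8  9 10 11 12 13 14 15 16 17 18 19 20 21 22 23 24 25
G :  0  1  0  1  0  1  2  0  1  0  1  2  3  2  0  1  0  1  2  0  1  0  1  0  1  2
P-positions are exactly the n with G(n) = 0.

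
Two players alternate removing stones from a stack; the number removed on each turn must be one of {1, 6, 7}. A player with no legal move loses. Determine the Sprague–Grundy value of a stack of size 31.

3

n :  0  1  2  3  4  5  6  7  8  9 10 11 12 13 14 15 16 17 18 19 20 21 22 23 24 25 26 27 28 29 30 31
G :  0  1  0  1  0  1  2  3  2  3  2  3  0  1  0  1  0  1  2  3  2  3  2  3  0  1  0  1  0  1  2  3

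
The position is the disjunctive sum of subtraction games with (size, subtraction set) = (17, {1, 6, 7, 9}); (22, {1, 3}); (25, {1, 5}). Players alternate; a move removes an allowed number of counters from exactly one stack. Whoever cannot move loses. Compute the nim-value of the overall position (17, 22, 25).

Stack A, S = {1, 6, 7, 9}:
G(0) = 0
G(1) = mex{0} = 1
G(2) = mex{1} = 0
G(3) = mex{0} = 1
G(4) = mex{1} = 0
G(5) = mex{0} = 1
G(6) = mex{1,0} = 2
G(7) = mex{2,1,0} = 3
G(8) = mex{3,0,1} = 2
G(9) = mex{2,1,0,0} = 3
G(10) = mex{3,0,1,1} = 2
G(11) = mex{2,1,0,0} = 3
G(12) = mex{3,2,1,1} = 0
G(13) = mex{0,3,2,0} = 1
G(14) = mex{1,2,3,1} = 0
G(15) = mex{0,3,2,2} = 1
G(16) = mex{1,2,3,3} = 0
G(17) = mex{0,3,2,2} = 1
G_A(17) = 1.
Stack B, S = {1, 3}:
n :  0  1  2  3  4  5  6  7  8  9 10 11 12 13 14 15 16 17 18 19 20 21 22
G :  0  1  0  1  0  1  0  1  0  1  0  1  0  1  0  1  0  1  0  1  0  1  0
G_B(22) = 0.
Stack C, S = {1, 5}:
n :  0  1  2  3  4  5  6  7  8  9 10 11 12 13 14 15 16 17 18 19 20 21 22 23 24 25
G :  0  1  0  1  0  1  0  1  0  1  0  1  0  1  0  1  0  1  0  1  0  1  0  1  0  1
G_C(25) = 1.
Combined Grundy value = 1 ⊕ 0 ⊕ 1 = 0.

0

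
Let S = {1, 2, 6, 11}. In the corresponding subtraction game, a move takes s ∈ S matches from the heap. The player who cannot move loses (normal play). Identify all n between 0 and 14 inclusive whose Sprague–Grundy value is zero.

0, 3, 7, 10

G(0) = 0
G(1) = mex{0} = 1
G(2) = mex{1,0} = 2
G(3) = mex{2,1} = 0
G(4) = mex{0,2} = 1
G(5) = mex{1,0} = 2
G(6) = mex{2,1,0} = 3
G(7) = mex{3,2,1} = 0
G(8) = mex{0,3,2} = 1
G(9) = mex{1,0,0} = 2
G(10) = mex{2,1,1} = 0
G(11) = mex{0,2,2,0} = 1
G(12) = mex{1,0,3,1} = 2
G(13) = mex{2,1,0,2} = 3
G(14) = mex{3,2,1,0} = 4
P-positions are exactly the n with G(n) = 0.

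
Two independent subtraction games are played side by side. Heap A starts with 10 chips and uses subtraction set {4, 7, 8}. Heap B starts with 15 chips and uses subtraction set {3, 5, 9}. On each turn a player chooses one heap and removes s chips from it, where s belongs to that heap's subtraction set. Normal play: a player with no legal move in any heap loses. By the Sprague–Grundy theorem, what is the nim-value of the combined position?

3

Heap A, S = {4, 7, 8}:
n :  0  1  2  3  4  5  6  7  8  9 10
G :  0  0  0  0  1  1  1  1  2  2  2
G_A(10) = 2.
Heap B, S = {3, 5, 9}:
n :  0  1  2  3  4  5  6  7  8  9 10 11 12 13 14 15
G :  0  0  0  1  1  1  2  2  0  3  3  1  0  2  0  1
G_B(15) = 1.
Combined Grundy value = 2 ⊕ 1 = 3.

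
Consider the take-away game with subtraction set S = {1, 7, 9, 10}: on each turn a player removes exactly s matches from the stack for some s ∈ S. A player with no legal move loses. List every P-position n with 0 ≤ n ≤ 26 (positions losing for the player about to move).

G(0) = 0
G(1) = mex{0} = 1
G(2) = mex{1} = 0
G(3) = mex{0} = 1
G(4) = mex{1} = 0
G(5) = mex{0} = 1
G(6) = mex{1} = 0
G(7) = mex{0,0} = 1
G(8) = mex{1,1} = 0
G(9) = mex{0,0,0} = 1
G(10) = mex{1,1,1,0} = 2
G(11) = mex{2,0,0,1} = 3
G(12) = mex{3,1,1,0} = 2
G(13) = mex{2,0,0,1} = 3
G(14) = mex{3,1,1,0} = 2
G(15) = mex{2,0,0,1} = 3
G(16) = mex{3,1,1,0} = 2
G(17) = mex{2,2,0,1} = 3
G(18) = mex{3,3,1,0} = 2
G(19) = mex{2,2,2,1} = 0
G(20) = mex{0,3,3,2} = 1
G(21) = mex{1,2,2,3} = 0
G(22) = mex{0,3,3,2} = 1
G(23) = mex{1,2,2,3} = 0
G(24) = mex{0,3,3,2} = 1
G(25) = mex{1,2,2,3} = 0
G(26) = mex{0,0,3,2} = 1
P-positions are exactly the n with G(n) = 0.

0, 2, 4, 6, 8, 19, 21, 23, 25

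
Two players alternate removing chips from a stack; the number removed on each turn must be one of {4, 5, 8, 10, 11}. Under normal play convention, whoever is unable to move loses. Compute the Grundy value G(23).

n :  0  1  2  3  4  5  6  7  8  9 10 11 12 13 14 15 16 17 18 19 20 21 22 23
G :  0  0  0  0  1  1  1  1  2  2  2  2  3  3  3  0  0  0  0  1  1  1  1  2

2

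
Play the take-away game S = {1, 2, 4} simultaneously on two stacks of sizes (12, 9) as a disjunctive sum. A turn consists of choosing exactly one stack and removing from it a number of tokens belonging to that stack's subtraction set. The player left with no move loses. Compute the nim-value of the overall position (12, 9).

All stacks use S = {1, 2, 4}:
n :  0  1  2  3  4  5  6  7  8  9 10 11 12
G :  0  1  2  0  1  2  0  1  2  0  1  2  0
Stack A: G(12) = 0.
Stack B: G(9) = 0.
Combined Grundy value = 0 ⊕ 0 = 0.

0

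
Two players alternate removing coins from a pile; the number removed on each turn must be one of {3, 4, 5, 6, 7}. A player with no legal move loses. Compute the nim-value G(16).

2

G(0) = 0
G(1) = mex{} = 0
G(2) = mex{} = 0
G(3) = mex{0} = 1
G(4) = mex{0,0} = 1
G(5) = mex{0,0,0} = 1
G(6) = mex{1,0,0,0} = 2
G(7) = mex{1,1,0,0,0} = 2
G(8) = mex{1,1,1,0,0} = 2
G(9) = mex{2,1,1,1,0} = 3
G(10) = mex{2,2,1,1,1} = 0
G(11) = mex{2,2,2,1,1} = 0
G(12) = mex{3,2,2,2,1} = 0
G(13) = mex{0,3,2,2,2} = 1
G(14) = mex{0,0,3,2,2} = 1
G(15) = mex{0,0,0,3,2} = 1
G(16) = mex{1,0,0,0,3} = 2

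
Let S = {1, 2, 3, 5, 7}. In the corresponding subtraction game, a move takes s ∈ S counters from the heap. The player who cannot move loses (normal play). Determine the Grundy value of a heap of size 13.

G(0) = 0
G(1) = mex{0} = 1
G(2) = mex{1,0} = 2
G(3) = mex{2,1,0} = 3
G(4) = mex{3,2,1} = 0
G(5) = mex{0,3,2,0} = 1
G(6) = mex{1,0,3,1} = 2
G(7) = mex{2,1,0,2,0} = 3
G(8) = mex{3,2,1,3,1} = 0
G(9) = mex{0,3,2,0,2} = 1
G(10) = mex{1,0,3,1,3} = 2
G(11) = mex{2,1,0,2,0} = 3
G(12) = mex{3,2,1,3,1} = 0
G(13) = mex{0,3,2,0,2} = 1

1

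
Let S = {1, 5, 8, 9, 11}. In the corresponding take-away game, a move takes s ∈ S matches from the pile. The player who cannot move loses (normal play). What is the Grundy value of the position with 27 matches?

3

n :  0  1  2  3  4  5  6  7  8  9 10 11 12 13 14 15 16 17 18 19 20 21 22 23 24 25 26 27
G :  0  1  0  1  0  1  0  1  2  3  2  3  2  3  2  3  0  1  0  1  0  1  0  1  2  3  2  3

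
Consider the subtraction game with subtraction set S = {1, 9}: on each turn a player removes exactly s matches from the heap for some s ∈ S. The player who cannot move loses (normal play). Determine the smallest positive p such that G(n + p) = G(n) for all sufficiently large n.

G(0) = 0
G(1) = mex{0} = 1
G(2) = mex{1} = 0
G(3) = mex{0} = 1
G(4) = mex{1} = 0
G(5) = mex{0} = 1
G(6) = mex{1} = 0
G(7) = mex{0} = 1
G(8) = mex{1} = 0
G(9) = mex{0,0} = 1
G(10) = mex{1,1} = 0
G(11) = mex{0,0} = 1
G(12) = mex{1,1} = 0
G(13) = mex{0,0} = 1
G(14) = mex{1,1} = 0
G(n+2) = G(n) holds for n = 0,…,8 (a full window of length max(S) = 9), so the sequence is purely periodic with period 2.

2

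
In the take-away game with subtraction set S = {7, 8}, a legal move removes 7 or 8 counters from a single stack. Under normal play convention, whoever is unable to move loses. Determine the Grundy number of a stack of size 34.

0

n :  0  1  2  3  4  5  6  7  8  9 10 11 12 13 14 15 16 17 18 19 20 21 22 23 24 25 26 27 28 29 30 31 32 33 34
G :  0  0  0  0  0  0  0  1  1  1  1  1  1  1  2  0  0  0  0  0  0  0  1  1  1  1  1  1  1  2  0  0  0  0  0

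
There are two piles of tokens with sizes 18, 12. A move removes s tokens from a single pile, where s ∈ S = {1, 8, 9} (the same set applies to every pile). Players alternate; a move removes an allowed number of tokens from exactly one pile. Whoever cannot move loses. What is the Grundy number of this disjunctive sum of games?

2

All piles use S = {1, 8, 9}:
n :  0  1  2  3  4  5  6  7  8  9 10 11 12 13 14 15 16 17 18
G :  0  1  0  1  0  1  0  1  2  3  2  3  2  3  2  3  0  1  0
Pile A: G(18) = 0.
Pile B: G(12) = 2.
Combined Grundy value = 0 ⊕ 2 = 2.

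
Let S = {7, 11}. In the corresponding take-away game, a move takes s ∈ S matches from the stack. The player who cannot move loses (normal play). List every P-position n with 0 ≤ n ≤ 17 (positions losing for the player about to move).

n :  0  1  2  3  4  5  6  7  8  9 10 11 12 13 14 15 16 17
G :  0  0  0  0  0  0  0  1  1  1  1  1  1  1  2  2  2  2
P-positions are exactly the n with G(n) = 0.

0, 1, 2, 3, 4, 5, 6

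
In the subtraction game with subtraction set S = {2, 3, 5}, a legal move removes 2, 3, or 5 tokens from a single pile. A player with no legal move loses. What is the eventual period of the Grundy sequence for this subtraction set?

7

n :  0  1  2  3  4  5  6  7  8  9 10 11 12 13 14 15
G :  0  0  1  1  2  2  3  0  0  1  1  2  2  3  0  0
G(n+7) = G(n) holds for n = 0,…,4 (a full window of length max(S) = 5), so the sequence is purely periodic with period 7.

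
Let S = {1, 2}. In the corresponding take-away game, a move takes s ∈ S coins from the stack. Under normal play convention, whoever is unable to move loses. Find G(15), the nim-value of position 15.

0

G(0) = 0
G(1) = mex{0} = 1
G(2) = mex{1,0} = 2
G(3) = mex{2,1} = 0
G(4) = mex{0,2} = 1
G(5) = mex{1,0} = 2
G(6) = mex{2,1} = 0
G(7) = mex{0,2} = 1
G(8) = mex{1,0} = 2
G(9) = mex{2,1} = 0
G(10) = mex{0,2} = 1
G(11) = mex{1,0} = 2
G(12) = mex{2,1} = 0
G(13) = mex{0,2} = 1
G(14) = mex{1,0} = 2
G(15) = mex{2,1} = 0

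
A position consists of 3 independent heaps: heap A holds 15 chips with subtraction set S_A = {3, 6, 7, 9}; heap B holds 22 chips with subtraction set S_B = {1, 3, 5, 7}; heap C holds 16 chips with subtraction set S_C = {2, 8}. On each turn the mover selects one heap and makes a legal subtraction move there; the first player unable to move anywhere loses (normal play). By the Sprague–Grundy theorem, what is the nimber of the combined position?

Heap A, S = {3, 6, 7, 9}:
G(0) = 0
G(1) = mex{} = 0
G(2) = mex{} = 0
G(3) = mex{0} = 1
G(4) = mex{0} = 1
G(5) = mex{0} = 1
G(6) = mex{1,0} = 2
G(7) = mex{1,0,0} = 2
G(8) = mex{1,0,0} = 2
G(9) = mex{2,1,0,0} = 3
G(10) = mex{2,1,1,0} = 3
G(11) = mex{2,1,1,0} = 3
G(12) = mex{3,2,1,1} = 0
G(13) = mex{3,2,2,1} = 0
G(14) = mex{3,2,2,1} = 0
G(15) = mex{0,3,2,2} = 1
G_A(15) = 1.
Heap B, S = {1, 3, 5, 7}:
G(0) = 0
G(1) = mex{0} = 1
G(2) = mex{1} = 0
G(3) = mex{0,0} = 1
G(4) = mex{1,1} = 0
G(5) = mex{0,0,0} = 1
G(6) = mex{1,1,1} = 0
G(7) = mex{0,0,0,0} = 1
G(8) = mex{1,1,1,1} = 0
G(9) = mex{0,0,0,0} = 1
G(10) = mex{1,1,1,1} = 0
G(11) = mex{0,0,0,0} = 1
G(12) = mex{1,1,1,1} = 0
G(13) = mex{0,0,0,0} = 1
G(14) = mex{1,1,1,1} = 0
G(15) = mex{0,0,0,0} = 1
G(16) = mex{1,1,1,1} = 0
G(17) = mex{0,0,0,0} = 1
G(18) = mex{1,1,1,1} = 0
G(19) = mex{0,0,0,0} = 1
G(20) = mex{1,1,1,1} = 0
G(21) = mex{0,0,0,0} = 1
G(22) = mex{1,1,1,1} = 0
G_B(22) = 0.
Heap C, S = {2, 8}:
G(0) = 0
G(1) = mex{} = 0
G(2) = mex{0} = 1
G(3) = mex{0} = 1
G(4) = mex{1} = 0
G(5) = mex{1} = 0
G(6) = mex{0} = 1
G(7) = mex{0} = 1
G(8) = mex{1,0} = 2
G(9) = mex{1,0} = 2
G(10) = mex{2,1} = 0
G(11) = mex{2,1} = 0
G(12) = mex{0,0} = 1
G(13) = mex{0,0} = 1
G(14) = mex{1,1} = 0
G(15) = mex{1,1} = 0
G(16) = mex{0,2} = 1
G_C(16) = 1.
Combined Grundy value = 1 ⊕ 0 ⊕ 1 = 0.

0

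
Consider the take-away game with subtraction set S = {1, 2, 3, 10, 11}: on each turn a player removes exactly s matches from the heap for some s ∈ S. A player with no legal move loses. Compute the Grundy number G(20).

0

G(0) = 0
G(1) = mex{0} = 1
G(2) = mex{1,0} = 2
G(3) = mex{2,1,0} = 3
G(4) = mex{3,2,1} = 0
G(5) = mex{0,3,2} = 1
G(6) = mex{1,0,3} = 2
G(7) = mex{2,1,0} = 3
G(8) = mex{3,2,1} = 0
G(9) = mex{0,3,2} = 1
G(10) = mex{1,0,3,0} = 2
G(11) = mex{2,1,0,1,0} = 3
G(12) = mex{3,2,1,2,1} = 0
G(13) = mex{0,3,2,3,2} = 1
G(14) = mex{1,0,3,0,3} = 2
G(15) = mex{2,1,0,1,0} = 3
G(16) = mex{3,2,1,2,1} = 0
G(17) = mex{0,3,2,3,2} = 1
G(18) = mex{1,0,3,0,3} = 2
G(19) = mex{2,1,0,1,0} = 3
G(20) = mex{3,2,1,2,1} = 0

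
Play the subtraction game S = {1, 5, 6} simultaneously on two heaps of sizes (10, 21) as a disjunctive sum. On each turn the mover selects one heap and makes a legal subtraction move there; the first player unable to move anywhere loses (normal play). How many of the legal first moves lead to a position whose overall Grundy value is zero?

All heaps use S = {1, 5, 6}:
n :  0  1  2  3  4  5  6  7  8  9 10 11 12 13 14 15 16 17 18 19 20 21
G :  0  1  0  1  0  1  2  3  2  3  2  0  1  0  1  0  1  2  3  2  3  2
Heap A: G(10) = 2.
Heap B: G(21) = 2.
Combined Grundy value = 2 ⊕ 2 = 0.
A winning move leaves total XOR = 0, i.e. changes one component's Grundy value g to g ⊕ X where X is the current total.
Heap A: target g' = 2⊕0 = 2, but every legal move changes the Grundy value (mex property), so 0 moves.
Heap B: target g' = 2⊕0 = 2, but every legal move changes the Grundy value (mex property), so 0 moves.

0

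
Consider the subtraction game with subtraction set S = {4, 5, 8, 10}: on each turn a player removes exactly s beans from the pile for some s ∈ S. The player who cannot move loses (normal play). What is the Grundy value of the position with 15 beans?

G(0) = 0
G(1) = mex{} = 0
G(2) = mex{} = 0
G(3) = mex{} = 0
G(4) = mex{0} = 1
G(5) = mex{0,0} = 1
G(6) = mex{0,0} = 1
G(7) = mex{0,0} = 1
G(8) = mex{1,0,0} = 2
G(9) = mex{1,1,0} = 2
G(10) = mex{1,1,0,0} = 2
G(11) = mex{1,1,0,0} = 2
G(12) = mex{2,1,1,0} = 3
G(13) = mex{2,2,1,0} = 3
G(14) = mex{2,2,1,1} = 0
G(15) = mex{2,2,1,1} = 0

0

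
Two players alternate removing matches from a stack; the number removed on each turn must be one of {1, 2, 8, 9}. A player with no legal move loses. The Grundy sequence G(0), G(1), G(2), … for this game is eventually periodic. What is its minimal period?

10

n :  0  1  2  3  4  5  6  7  8  9 10 11 12 13 14 15 16 17 18 19 20 21
G :  0  1  2  0  1  2  0  1  2  3  0  1  2  0  1  2  0  1  2  3  0  1
G(n+10) = G(n) holds for n = 0,…,8 (a full window of length max(S) = 9), so the sequence is purely periodic with period 10.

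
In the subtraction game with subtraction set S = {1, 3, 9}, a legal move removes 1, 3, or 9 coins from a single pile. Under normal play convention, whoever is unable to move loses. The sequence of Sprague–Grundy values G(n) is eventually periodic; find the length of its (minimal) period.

G(0) = 0
G(1) = mex{0} = 1
G(2) = mex{1} = 0
G(3) = mex{0,0} = 1
G(4) = mex{1,1} = 0
G(5) = mex{0,0} = 1
G(6) = mex{1,1} = 0
G(7) = mex{0,0} = 1
G(8) = mex{1,1} = 0
G(9) = mex{0,0,0} = 1
G(10) = mex{1,1,1} = 0
G(11) = mex{0,0,0} = 1
G(12) = mex{1,1,1} = 0
G(13) = mex{0,0,0} = 1
G(14) = mex{1,1,1} = 0
G(n+2) = G(n) holds for n = 0,…,8 (a full window of length max(S) = 9), so the sequence is purely periodic with period 2.

2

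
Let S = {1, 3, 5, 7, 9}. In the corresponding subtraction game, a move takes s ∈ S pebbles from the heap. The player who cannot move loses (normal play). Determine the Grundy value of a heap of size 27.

n :  0  1  2  3  4  5  6  7  8  9 10 11 12 13 14 15 16 17 18 19 20 21 22 23 24 25 26 27
G :  0  1  0  1  0  1  0  1  0  1  0  1  0  1  0  1  0  1  0  1  0  1  0  1  0  1  0  1

1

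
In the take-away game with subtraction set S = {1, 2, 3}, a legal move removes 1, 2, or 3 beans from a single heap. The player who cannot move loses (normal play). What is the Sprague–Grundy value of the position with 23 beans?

3

n :  0  1  2  3  4  5  6  7  8  9 10 11 12 13 14 15 16 17 18 19 20 21 22 23
G :  0  1  2  3  0  1  2  3  0  1  2  3  0  1  2  3  0  1  2  3  0  1  2  3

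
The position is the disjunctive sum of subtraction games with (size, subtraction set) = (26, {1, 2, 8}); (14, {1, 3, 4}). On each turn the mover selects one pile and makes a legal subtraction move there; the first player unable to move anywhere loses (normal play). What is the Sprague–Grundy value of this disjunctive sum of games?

2

Pile A, S = {1, 2, 8}:
G(0) = 0
G(1) = mex{0} = 1
G(2) = mex{1,0} = 2
G(3) = mex{2,1} = 0
G(4) = mex{0,2} = 1
G(5) = mex{1,0} = 2
G(6) = mex{2,1} = 0
G(7) = mex{0,2} = 1
G(8) = mex{1,0,0} = 2
G(9) = mex{2,1,1} = 0
G(10) = mex{0,2,2} = 1
G(11) = mex{1,0,0} = 2
G(12) = mex{2,1,1} = 0
G(13) = mex{0,2,2} = 1
G(14) = mex{1,0,0} = 2
G(15) = mex{2,1,1} = 0
G(16) = mex{0,2,2} = 1
G(17) = mex{1,0,0} = 2
G(18) = mex{2,1,1} = 0
G(19) = mex{0,2,2} = 1
G(20) = mex{1,0,0} = 2
G(21) = mex{2,1,1} = 0
G(22) = mex{0,2,2} = 1
G(23) = mex{1,0,0} = 2
G(24) = mex{2,1,1} = 0
G(25) = mex{0,2,2} = 1
G(26) = mex{1,0,0} = 2
G_A(26) = 2.
Pile B, S = {1, 3, 4}:
G(0) = 0
G(1) = mex{0} = 1
G(2) = mex{1} = 0
G(3) = mex{0,0} = 1
G(4) = mex{1,1,0} = 2
G(5) = mex{2,0,1} = 3
G(6) = mex{3,1,0} = 2
G(7) = mex{2,2,1} = 0
G(8) = mex{0,3,2} = 1
G(9) = mex{1,2,3} = 0
G(10) = mex{0,0,2} = 1
G(11) = mex{1,1,0} = 2
G(12) = mex{2,0,1} = 3
G(13) = mex{3,1,0} = 2
G(14) = mex{2,2,1} = 0
G_B(14) = 0.
Combined Grundy value = 2 ⊕ 0 = 2.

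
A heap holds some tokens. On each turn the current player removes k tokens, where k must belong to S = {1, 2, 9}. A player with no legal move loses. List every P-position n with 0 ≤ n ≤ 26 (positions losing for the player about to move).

0, 3, 6, 10, 13, 16, 20, 23, 26

n :  0  1  2  3  4  5  6  7  8  9 10 11 12 13 14 15 16 17 18 19 20 21 22 23 24 25 26
G :  0  1  2  0  1  2  0  1  2  3  0  1  2  0  1  2  0  1  2  3  0  1  2  0  1  2  0
P-positions are exactly the n with G(n) = 0.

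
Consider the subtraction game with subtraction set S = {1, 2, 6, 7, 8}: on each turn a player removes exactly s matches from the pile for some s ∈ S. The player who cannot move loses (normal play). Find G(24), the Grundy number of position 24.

0

n :  0  1  2  3  4  5  6  7  8  9 10 11 12 13 14 15 16 17 18 19 20 21 22 23 24
G :  0  1  2  0  1  2  3  4  5  3  4  5  0  1  2  0  1  2  3  4  5  3  4  5  0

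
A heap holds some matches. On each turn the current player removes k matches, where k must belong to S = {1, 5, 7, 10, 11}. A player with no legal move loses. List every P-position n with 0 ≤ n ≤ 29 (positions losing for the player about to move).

0, 2, 4, 6, 8, 20, 22, 24, 26, 28

G(0) = 0
G(1) = mex{0} = 1
G(2) = mex{1} = 0
G(3) = mex{0} = 1
G(4) = mex{1} = 0
G(5) = mex{0,0} = 1
G(6) = mex{1,1} = 0
G(7) = mex{0,0,0} = 1
G(8) = mex{1,1,1} = 0
G(9) = mex{0,0,0} = 1
G(10) = mex{1,1,1,0} = 2
G(11) = mex{2,0,0,1,0} = 3
G(12) = mex{3,1,1,0,1} = 2
G(13) = mex{2,0,0,1,0} = 3
G(14) = mex{3,1,1,0,1} = 2
G(15) = mex{2,2,0,1,0} = 3
G(16) = mex{3,3,1,0,1} = 2
G(17) = mex{2,2,2,1,0} = 3
G(18) = mex{3,3,3,0,1} = 2
G(19) = mex{2,2,2,1,0} = 3
G(20) = mex{3,3,3,2,1} = 0
G(21) = mex{0,2,2,3,2} = 1
G(22) = mex{1,3,3,2,3} = 0
G(23) = mex{0,2,2,3,2} = 1
G(24) = mex{1,3,3,2,3} = 0
G(25) = mex{0,0,2,3,2} = 1
G(26) = mex{1,1,3,2,3} = 0
G(27) = mex{0,0,0,3,2} = 1
G(28) = mex{1,1,1,2,3} = 0
G(29) = mex{0,0,0,3,2} = 1
P-positions are exactly the n with G(n) = 0.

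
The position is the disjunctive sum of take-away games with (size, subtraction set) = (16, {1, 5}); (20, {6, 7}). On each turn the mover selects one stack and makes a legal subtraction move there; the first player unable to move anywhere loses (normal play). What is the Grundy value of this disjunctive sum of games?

Stack A, S = {1, 5}:
G(0) = 0
G(1) = mex{0} = 1
G(2) = mex{1} = 0
G(3) = mex{0} = 1
G(4) = mex{1} = 0
G(5) = mex{0,0} = 1
G(6) = mex{1,1} = 0
G(7) = mex{0,0} = 1
G(8) = mex{1,1} = 0
G(9) = mex{0,0} = 1
G(10) = mex{1,1} = 0
G(11) = mex{0,0} = 1
G(12) = mex{1,1} = 0
G(13) = mex{0,0} = 1
G(14) = mex{1,1} = 0
G(15) = mex{0,0} = 1
G(16) = mex{1,1} = 0
G_A(16) = 0.
Stack B, S = {6, 7}:
n :  0  1  2  3  4  5  6  7  8  9 10 11 12 13 14 15 16 17 18 19 20
G :  0  0  0  0  0  0  1  1  1  1  1  1  2  0  0  0  0  0  0  1  1
G_B(20) = 1.
Combined Grundy value = 0 ⊕ 1 = 1.

1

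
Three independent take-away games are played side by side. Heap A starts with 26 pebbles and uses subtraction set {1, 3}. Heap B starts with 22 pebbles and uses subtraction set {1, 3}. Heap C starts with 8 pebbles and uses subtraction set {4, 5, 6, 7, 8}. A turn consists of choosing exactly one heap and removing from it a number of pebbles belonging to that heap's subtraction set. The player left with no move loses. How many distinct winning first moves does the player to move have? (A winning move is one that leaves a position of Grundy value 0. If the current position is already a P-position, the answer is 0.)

Heap A, S = {1, 3}:
n :  0  1  2  3  4  5  6  7  8  9 10 11 12 13 14 15 16 17 18 19 20 21 22 23 24 25 26
G :  0  1  0  1  0  1  0  1  0  1  0  1  0  1  0  1  0  1  0  1  0  1  0  1  0  1  0
G_A(26) = 0.
Heap B, S = {1, 3}:
G(0) = 0
G(1) = mex{0} = 1
G(2) = mex{1} = 0
G(3) = mex{0,0} = 1
G(4) = mex{1,1} = 0
G(5) = mex{0,0} = 1
G(6) = mex{1,1} = 0
G(7) = mex{0,0} = 1
G(8) = mex{1,1} = 0
G(9) = mex{0,0} = 1
G(10) = mex{1,1} = 0
G(11) = mex{0,0} = 1
G(12) = mex{1,1} = 0
G(13) = mex{0,0} = 1
G(14) = mex{1,1} = 0
G(15) = mex{0,0} = 1
G(16) = mex{1,1} = 0
G(17) = mex{0,0} = 1
G(18) = mex{1,1} = 0
G(19) = mex{0,0} = 1
G(20) = mex{1,1} = 0
G(21) = mex{0,0} = 1
G(22) = mex{1,1} = 0
G_B(22) = 0.
Heap C, S = {4, 5, 6, 7, 8}:
G(0) = 0
G(1) = mex{} = 0
G(2) = mex{} = 0
G(3) = mex{} = 0
G(4) = mex{0} = 1
G(5) = mex{0,0} = 1
G(6) = mex{0,0,0} = 1
G(7) = mex{0,0,0,0} = 1
G(8) = mex{1,0,0,0,0} = 2
G_C(8) = 2.
Combined Grundy value = 0 ⊕ 0 ⊕ 2 = 2.
A winning move leaves total XOR = 0, i.e. changes one component's Grundy value g to g ⊕ X where X is the current total.
Heap A: need g' = 0⊕2 = 2. Options: 26−1→G=1, 26−3→G=1. Hits: 0.
Heap B: need g' = 0⊕2 = 2. Options: 22−1→G=1, 22−3→G=1. Hits: 0.
Heap C: need g' = 2⊕2 = 0. Options: 8−4→G=1, 8−5→G=0, 8−6→G=0, 8−7→G=0, 8−8→G=0. Hits: 4.

4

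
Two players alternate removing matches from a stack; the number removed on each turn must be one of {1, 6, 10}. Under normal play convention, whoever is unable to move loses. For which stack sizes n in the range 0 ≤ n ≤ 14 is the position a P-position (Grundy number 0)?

n :  0  1  2  3  4  5  6  7  8  9 10 11 12 13 14
G :  0  1  0  1  0  1  2  0  1  0  1  0  1  2  3
P-positions are exactly the n with G(n) = 0.

0, 2, 4, 7, 9, 11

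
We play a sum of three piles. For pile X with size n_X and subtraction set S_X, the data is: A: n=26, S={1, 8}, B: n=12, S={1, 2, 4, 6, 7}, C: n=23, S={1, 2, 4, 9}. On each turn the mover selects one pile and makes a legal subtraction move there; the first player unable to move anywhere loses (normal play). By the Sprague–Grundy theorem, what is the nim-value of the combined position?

2

Pile A, S = {1, 8}:
G(0) = 0
G(1) = mex{0} = 1
G(2) = mex{1} = 0
G(3) = mex{0} = 1
G(4) = mex{1} = 0
G(5) = mex{0} = 1
G(6) = mex{1} = 0
G(7) = mex{0} = 1
G(8) = mex{1,0} = 2
G(9) = mex{2,1} = 0
G(10) = mex{0,0} = 1
G(11) = mex{1,1} = 0
G(12) = mex{0,0} = 1
G(13) = mex{1,1} = 0
G(14) = mex{0,0} = 1
G(15) = mex{1,1} = 0
G(16) = mex{0,2} = 1
G(17) = mex{1,0} = 2
G(18) = mex{2,1} = 0
G(19) = mex{0,0} = 1
G(20) = mex{1,1} = 0
G(21) = mex{0,0} = 1
G(22) = mex{1,1} = 0
G(23) = mex{0,0} = 1
G(24) = mex{1,1} = 0
G(25) = mex{0,2} = 1
G(26) = mex{1,0} = 2
G_A(26) = 2.
Pile B, S = {1, 2, 4, 6, 7}:
n :  0  1  2  3  4  5  6  7  8  9 10 11 12
G :  0  1  2  0  1  2  3  4  0  1  2  0  1
G_B(12) = 1.
Pile C, S = {1, 2, 4, 9}:
n :  0  1  2  3  4  5  6  7  8  9 10 11 12 13 14 15 16 17 18 19 20 21 22 23
G :  0  1  2  0  1  2  0  1  2  3  4  0  1  2  0  1  2  0  1  2  3  4  0  1
G_C(23) = 1.
Combined Grundy value = 2 ⊕ 1 ⊕ 1 = 2.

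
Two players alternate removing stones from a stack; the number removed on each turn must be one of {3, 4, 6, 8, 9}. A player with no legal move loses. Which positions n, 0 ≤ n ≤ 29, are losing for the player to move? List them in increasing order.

0, 1, 2, 12, 13, 14, 24, 25, 26

n :  0  1  2  3  4  5  6  7  8  9 10 11 12 13 14 15 16 17 18 19 20 21 22 23 24 25 26 27 28 29
G :  0  0  0  1  1  1  2  2  2  3  3  3  0  0  0  1  1  1  2  2  2  3  3  3  0  0  0  1  1  1
P-positions are exactly the n with G(n) = 0.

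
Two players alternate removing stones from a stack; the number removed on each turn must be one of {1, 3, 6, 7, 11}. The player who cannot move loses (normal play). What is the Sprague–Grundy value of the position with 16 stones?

G(0) = 0
G(1) = mex{0} = 1
G(2) = mex{1} = 0
G(3) = mex{0,0} = 1
G(4) = mex{1,1} = 0
G(5) = mex{0,0} = 1
G(6) = mex{1,1,0} = 2
G(7) = mex{2,0,1,0} = 3
G(8) = mex{3,1,0,1} = 2
G(9) = mex{2,2,1,0} = 3
G(10) = mex{3,3,0,1} = 2
G(11) = mex{2,2,1,0,0} = 3
G(12) = mex{3,3,2,1,1} = 0
G(13) = mex{0,2,3,2,0} = 1
G(14) = mex{1,3,2,3,1} = 0
G(15) = mex{0,0,3,2,0} = 1
G(16) = mex{1,1,2,3,1} = 0

0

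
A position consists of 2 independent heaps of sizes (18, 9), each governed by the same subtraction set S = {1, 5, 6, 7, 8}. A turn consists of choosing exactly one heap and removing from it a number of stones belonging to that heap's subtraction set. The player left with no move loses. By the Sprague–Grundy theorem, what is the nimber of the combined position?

2

All heaps use S = {1, 5, 6, 7, 8}:
n :  0  1  2  3  4  5  6  7  8  9 10 11 12 13 14 15 16 17 18
G :  0  1  0  1  0  1  2  3  2  3  2  3  4  0  1  0  1  0  1
Heap A: G(18) = 1.
Heap B: G(9) = 3.
Combined Grundy value = 1 ⊕ 3 = 2.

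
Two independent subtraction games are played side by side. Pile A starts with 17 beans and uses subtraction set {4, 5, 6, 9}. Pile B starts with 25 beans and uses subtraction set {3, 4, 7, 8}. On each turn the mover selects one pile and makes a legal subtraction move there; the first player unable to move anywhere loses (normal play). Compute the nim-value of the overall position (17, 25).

Pile A, S = {4, 5, 6, 9}:
n :  0  1  2  3  4  5  6  7  8  9 10 11 12 13 14 15 16 17
G :  0  0  0  0  1  1  1  1  2  2  2  2  3  0  0  0  0  1
G_A(17) = 1.
Pile B, S = {3, 4, 7, 8}:
G(0) = 0
G(1) = mex{} = 0
G(2) = mex{} = 0
G(3) = mex{0} = 1
G(4) = mex{0,0} = 1
G(5) = mex{0,0} = 1
G(6) = mex{1,0} = 2
G(7) = mex{1,1,0} = 2
G(8) = mex{1,1,0,0} = 2
G(9) = mex{2,1,0,0} = 3
G(10) = mex{2,2,1,0} = 3
G(11) = mex{2,2,1,1} = 0
G(12) = mex{3,2,1,1} = 0
G(13) = mex{3,3,2,1} = 0
G(14) = mex{0,3,2,2} = 1
G(15) = mex{0,0,2,2} = 1
G(16) = mex{0,0,3,2} = 1
G(17) = mex{1,0,3,3} = 2
G(18) = mex{1,1,0,3} = 2
G(19) = mex{1,1,0,0} = 2
G(20) = mex{2,1,0,0} = 3
G(21) = mex{2,2,1,0} = 3
G(22) = mex{2,2,1,1} = 0
G(23) = mex{3,2,1,1} = 0
G(24) = mex{3,3,2,1} = 0
G(25) = mex{0,3,2,2} = 1
G_B(25) = 1.
Combined Grundy value = 1 ⊕ 1 = 0.

0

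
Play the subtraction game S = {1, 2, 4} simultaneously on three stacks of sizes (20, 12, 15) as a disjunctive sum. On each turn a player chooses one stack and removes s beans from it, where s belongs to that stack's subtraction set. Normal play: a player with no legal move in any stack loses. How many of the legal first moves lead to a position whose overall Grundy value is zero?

All stacks use S = {1, 2, 4}:
n :  0  1  2  3  4  5  6  7  8  9 10 11 12 13 14 15 16 17 18 19 20
G :  0  1  2  0  1  2  0  1  2  0  1  2  0  1  2  0  1  2  0  1  2
Stack A: G(20) = 2.
Stack B: G(12) = 0.
Stack C: G(15) = 0.
Combined Grundy value = 2 ⊕ 0 ⊕ 0 = 2.
A winning move leaves total XOR = 0, i.e. changes one component's Grundy value g to g ⊕ X where X is the current total.
Stack A: need g' = 2⊕2 = 0. Options: 20−1→G=1, 20−2→G=0, 20−4→G=1. Hits: 1.
Stack B: need g' = 0⊕2 = 2. Options: 12−1→G=2, 12−2→G=1, 12−4→G=2. Hits: 2.
Stack C: need g' = 0⊕2 = 2. Options: 15−1→G=2, 15−2→G=1, 15−4→G=2. Hits: 2.

5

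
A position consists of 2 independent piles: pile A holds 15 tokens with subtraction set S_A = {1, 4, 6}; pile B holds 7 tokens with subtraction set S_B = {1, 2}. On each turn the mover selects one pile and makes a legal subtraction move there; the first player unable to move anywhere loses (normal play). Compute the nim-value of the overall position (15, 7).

1

Pile A, S = {1, 4, 6}:
n :  0  1  2  3  4  5  6  7  8  9 10 11 12 13 14 15
G :  0  1  0  1  2  0  1  0  1  2  0  1  0  1  2  0
G_A(15) = 0.
Pile B, S = {1, 2}:
G(0) = 0
G(1) = mex{0} = 1
G(2) = mex{1,0} = 2
G(3) = mex{2,1} = 0
G(4) = mex{0,2} = 1
G(5) = mex{1,0} = 2
G(6) = mex{2,1} = 0
G(7) = mex{0,2} = 1
G_B(7) = 1.
Combined Grundy value = 0 ⊕ 1 = 1.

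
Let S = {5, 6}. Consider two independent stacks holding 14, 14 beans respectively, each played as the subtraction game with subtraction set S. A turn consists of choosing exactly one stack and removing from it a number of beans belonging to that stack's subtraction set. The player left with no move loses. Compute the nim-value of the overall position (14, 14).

0

All stacks use S = {5, 6}:
n :  0  1  2  3  4  5  6  7  8  9 10 11 12 13 14
G :  0  0  0  0  0  1  1  1  1  1  2  0  0  0  0
Stack A: G(14) = 0.
Stack B: G(14) = 0.
Combined Grundy value = 0 ⊕ 0 = 0.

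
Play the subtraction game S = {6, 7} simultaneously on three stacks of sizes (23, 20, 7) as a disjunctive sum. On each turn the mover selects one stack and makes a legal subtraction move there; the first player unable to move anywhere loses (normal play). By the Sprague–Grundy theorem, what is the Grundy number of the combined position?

All stacks use S = {6, 7}:
n :  0  1  2  3  4  5  6  7  8  9 10 11 12 13 14 15 16 17 18 19 20 21 22 23
G :  0  0  0  0  0  0  1  1  1  1  1  1  2  0  0  0  0  0  0  1  1  1  1  1
Stack A: G(23) = 1.
Stack B: G(20) = 1.
Stack C: G(7) = 1.
Combined Grundy value = 1 ⊕ 1 ⊕ 1 = 1.

1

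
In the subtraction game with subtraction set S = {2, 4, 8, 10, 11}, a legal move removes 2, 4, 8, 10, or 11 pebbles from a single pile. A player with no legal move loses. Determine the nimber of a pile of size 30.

G(0) = 0
G(1) = mex{} = 0
G(2) = mex{0} = 1
G(3) = mex{0} = 1
G(4) = mex{1,0} = 2
G(5) = mex{1,0} = 2
G(6) = mex{2,1} = 0
G(7) = mex{2,1} = 0
G(8) = mex{0,2,0} = 1
G(9) = mex{0,2,0} = 1
G(10) = mex{1,0,1,0} = 2
G(11) = mex{1,0,1,0,0} = 2
G(12) = mex{2,1,2,1,0} = 3
G(13) = mex{2,1,2,1,1} = 0
G(14) = mex{3,2,0,2,1} = 4
G(15) = mex{0,2,0,2,2} = 1
G(16) = mex{4,3,1,0,2} = 5
G(17) = mex{1,0,1,0,0} = 2
G(18) = mex{5,4,2,1,0} = 3
G(19) = mex{2,1,2,1,1} = 0
G(20) = mex{3,5,3,2,1} = 0
G(21) = mex{0,2,0,2,2} = 1
G(22) = mex{0,3,4,3,2} = 1
G(23) = mex{1,0,1,0,3} = 2
G(24) = mex{1,0,5,4,0} = 2
G(25) = mex{2,1,2,1,4} = 0
G(26) = mex{2,1,3,5,1} = 0
G(27) = mex{0,2,0,2,5} = 1
G(28) = mex{0,2,0,3,2} = 1
G(29) = mex{1,0,1,0,3} = 2
G(30) = mex{1,0,1,0,0} = 2

2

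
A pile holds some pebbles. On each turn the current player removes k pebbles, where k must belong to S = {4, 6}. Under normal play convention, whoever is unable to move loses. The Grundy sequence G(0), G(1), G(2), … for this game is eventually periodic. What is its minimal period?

10

G(0) = 0
G(1) = mex{} = 0
G(2) = mex{} = 0
G(3) = mex{} = 0
G(4) = mex{0} = 1
G(5) = mex{0} = 1
G(6) = mex{0,0} = 1
G(7) = mex{0,0} = 1
G(8) = mex{1,0} = 2
G(9) = mex{1,0} = 2
G(10) = mex{1,1} = 0
G(11) = mex{1,1} = 0
G(12) = mex{2,1} = 0
G(13) = mex{2,1} = 0
G(14) = mex{0,2} = 1
G(15) = mex{0,2} = 1
G(16) = mex{0,0} = 1
G(17) = mex{0,0} = 1
G(18) = mex{1,0} = 2
G(19) = mex{1,0} = 2
G(20) = mex{1,1} = 0
G(21) = mex{1,1} = 0
G(n+10) = G(n) holds for n = 0,…,5 (a full window of length max(S) = 6), so the sequence is purely periodic with period 10.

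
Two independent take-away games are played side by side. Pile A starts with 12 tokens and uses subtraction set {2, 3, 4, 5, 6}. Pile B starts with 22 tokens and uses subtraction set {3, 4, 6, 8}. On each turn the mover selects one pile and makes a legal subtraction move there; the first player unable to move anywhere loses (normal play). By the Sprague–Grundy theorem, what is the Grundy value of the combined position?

2

Pile A, S = {2, 3, 4, 5, 6}:
n :  0  1  2  3  4  5  6  7  8  9 10 11 12
G :  0  0  1  1  2  2  3  3  0  0  1  1  2
G_A(12) = 2.
Pile B, S = {3, 4, 6, 8}:
n :  0  1  2  3  4  5  6  7  8  9 10 11 12 13 14 15 16 17 18 19 20 21 22
G :  0  0  0  1  1  1  2  2  2  3  3  0  0  0  1  1  1  2  2  2  3  3  0
G_B(22) = 0.
Combined Grundy value = 2 ⊕ 0 = 2.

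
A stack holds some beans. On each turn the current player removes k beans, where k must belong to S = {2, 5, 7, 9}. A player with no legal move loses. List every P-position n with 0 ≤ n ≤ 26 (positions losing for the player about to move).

0, 1, 4, 12, 15, 16, 26

n :  0  1  2  3  4  5  6  7  8  9 10 11 12 13 14 15 16 17 18 19 20 21 22 23 24 25 26
G :  0  0  1  1  0  2  1  3  2  2  3  3  0  4  1  0  0  1  1  2  2  3  3  2  4  3  0
P-positions are exactly the n with G(n) = 0.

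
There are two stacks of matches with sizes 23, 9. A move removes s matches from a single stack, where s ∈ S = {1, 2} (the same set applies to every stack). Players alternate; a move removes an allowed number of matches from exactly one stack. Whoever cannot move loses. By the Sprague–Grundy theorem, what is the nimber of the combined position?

2

All stacks use S = {1, 2}:
G(0) = 0
G(1) = mex{0} = 1
G(2) = mex{1,0} = 2
G(3) = mex{2,1} = 0
G(4) = mex{0,2} = 1
G(5) = mex{1,0} = 2
G(6) = mex{2,1} = 0
G(7) = mex{0,2} = 1
G(8) = mex{1,0} = 2
G(9) = mex{2,1} = 0
G(10) = mex{0,2} = 1
G(11) = mex{1,0} = 2
G(12) = mex{2,1} = 0
G(13) = mex{0,2} = 1
G(14) = mex{1,0} = 2
G(15) = mex{2,1} = 0
G(16) = mex{0,2} = 1
G(17) = mex{1,0} = 2
G(18) = mex{2,1} = 0
G(19) = mex{0,2} = 1
G(20) = mex{1,0} = 2
G(21) = mex{2,1} = 0
G(22) = mex{0,2} = 1
G(23) = mex{1,0} = 2
Stack A: G(23) = 2.
Stack B: G(9) = 0.
Combined Grundy value = 2 ⊕ 0 = 2.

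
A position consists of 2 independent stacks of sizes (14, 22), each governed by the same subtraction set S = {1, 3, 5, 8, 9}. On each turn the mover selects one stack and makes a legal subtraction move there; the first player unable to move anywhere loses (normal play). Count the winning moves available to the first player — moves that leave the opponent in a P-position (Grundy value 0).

2

All stacks use S = {1, 3, 5, 8, 9}:
G(0) = 0
G(1) = mex{0} = 1
G(2) = mex{1} = 0
G(3) = mex{0,0} = 1
G(4) = mex{1,1} = 0
G(5) = mex{0,0,0} = 1
G(6) = mex{1,1,1} = 0
G(7) = mex{0,0,0} = 1
G(8) = mex{1,1,1,0} = 2
G(9) = mex{2,0,0,1,0} = 3
G(10) = mex{3,1,1,0,1} = 2
G(11) = mex{2,2,0,1,0} = 3
G(12) = mex{3,3,1,0,1} = 2
G(13) = mex{2,2,2,1,0} = 3
G(14) = mex{3,3,3,0,1} = 2
G(15) = mex{2,2,2,1,0} = 3
G(16) = mex{3,3,3,2,1} = 0
G(17) = mex{0,2,2,3,2} = 1
G(18) = mex{1,3,3,2,3} = 0
G(19) = mex{0,0,2,3,2} = 1
G(20) = mex{1,1,3,2,3} = 0
G(21) = mex{0,0,0,3,2} = 1
G(22) = mex{1,1,1,2,3} = 0
Stack A: G(14) = 2.
Stack B: G(22) = 0.
Combined Grundy value = 2 ⊕ 0 = 2.
A winning move leaves total XOR = 0, i.e. changes one component's Grundy value g to g ⊕ X where X is the current total.
Stack A: need g' = 2⊕2 = 0. Options: 14−1→G=3, 14−3→G=3, 14−5→G=3, 14−8→G=0, 14−9→G=1. Hits: 1.
Stack B: need g' = 0⊕2 = 2. Options: 22−1→G=1, 22−3→G=1, 22−5→G=1, 22−8→G=2, 22−9→G=3. Hits: 1.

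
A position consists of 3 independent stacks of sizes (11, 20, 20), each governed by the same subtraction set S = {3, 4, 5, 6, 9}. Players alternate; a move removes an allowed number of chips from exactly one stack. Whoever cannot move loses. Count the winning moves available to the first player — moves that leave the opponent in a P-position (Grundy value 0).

7

All stacks use S = {3, 4, 5, 6, 9}:
G(0) = 0
G(1) = mex{} = 0
G(2) = mex{} = 0
G(3) = mex{0} = 1
G(4) = mex{0,0} = 1
G(5) = mex{0,0,0} = 1
G(6) = mex{1,0,0,0} = 2
G(7) = mex{1,1,0,0} = 2
G(8) = mex{1,1,1,0} = 2
G(9) = mex{2,1,1,1,0} = 3
G(10) = mex{2,2,1,1,0} = 3
G(11) = mex{2,2,2,1,0} = 3
G(12) = mex{3,2,2,2,1} = 0
G(13) = mex{3,3,2,2,1} = 0
G(14) = mex{3,3,3,2,1} = 0
G(15) = mex{0,3,3,3,2} = 1
G(16) = mex{0,0,3,3,2} = 1
G(17) = mex{0,0,0,3,2} = 1
G(18) = mex{1,0,0,0,3} = 2
G(19) = mex{1,1,0,0,3} = 2
G(20) = mex{1,1,1,0,3} = 2
Stack A: G(11) = 3.
Stack B: G(20) = 2.
Stack C: G(20) = 2.
Combined Grundy value = 3 ⊕ 2 ⊕ 2 = 3.
A winning move leaves total XOR = 0, i.e. changes one component's Grundy value g to g ⊕ X where X is the current total.
Stack A: need g' = 3⊕3 = 0. Options: 11−3→G=2, 11−4→G=2, 11−5→G=2, 11−6→G=1, 11−9→G=0. Hits: 1.
Stack B: need g' = 2⊕3 = 1. Options: 20−3→G=1, 20−4→G=1, 20−5→G=1, 20−6→G=0, 20−9→G=3. Hits: 3.
Stack C: need g' = 2⊕3 = 1. Options: 20−3→G=1, 20−4→G=1, 20−5→G=1, 20−6→G=0, 20−9→G=3. Hits: 3.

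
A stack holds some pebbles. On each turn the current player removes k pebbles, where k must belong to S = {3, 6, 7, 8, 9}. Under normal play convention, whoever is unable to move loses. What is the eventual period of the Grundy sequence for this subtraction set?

12

G(0) = 0
G(1) = mex{} = 0
G(2) = mex{} = 0
G(3) = mex{0} = 1
G(4) = mex{0} = 1
G(5) = mex{0} = 1
G(6) = mex{1,0} = 2
G(7) = mex{1,0,0} = 2
G(8) = mex{1,0,0,0} = 2
G(9) = mex{2,1,0,0,0} = 3
G(10) = mex{2,1,1,0,0} = 3
G(11) = mex{2,1,1,1,0} = 3
G(12) = mex{3,2,1,1,1} = 0
G(13) = mex{3,2,2,1,1} = 0
G(14) = mex{3,2,2,2,1} = 0
G(15) = mex{0,3,2,2,2} = 1
G(16) = mex{0,3,3,2,2} = 1
G(17) = mex{0,3,3,3,2} = 1
G(18) = mex{1,0,3,3,3} = 2
G(19) = mex{1,0,0,3,3} = 2
G(20) = mex{1,0,0,0,3} = 2
G(21) = mex{2,1,0,0,0} = 3
G(22) = mex{2,1,1,0,0} = 3
G(23) = mex{2,1,1,1,0} = 3
G(24) = mex{3,2,1,1,1} = 0
G(25) = mex{3,2,2,1,1} = 0
G(n+12) = G(n) holds for n = 0,…,8 (a full window of length max(S) = 9), so the sequence is purely periodic with period 12.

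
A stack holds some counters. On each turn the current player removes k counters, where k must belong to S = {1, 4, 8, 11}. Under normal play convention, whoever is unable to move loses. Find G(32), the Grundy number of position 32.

1

n :  0  1  2  3  4  5  6  7  8  9 10 11 12 13 14 15 16 17 18 19 20 21 22 23 24 25 26 27 28 29 30 31 32
G :  0  1  0  1  2  0  1  0  1  2  3  2  0  1  0  1  2  0  1  0  1  2  3  2  0  1  0  1  2  0  1  0  1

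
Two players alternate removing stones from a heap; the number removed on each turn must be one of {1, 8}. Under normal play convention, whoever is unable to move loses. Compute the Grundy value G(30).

n :  0  1  2  3  4  5  6  7  8  9 10 11 12 13 14 15 16 17 18 19 20 21 22 23 24 25 26 27 28 29 30
G :  0  1  0  1  0  1  0  1  2  0  1  0  1  0  1  0  1  2  0  1  0  1  0  1  0  1  2  0  1  0  1

1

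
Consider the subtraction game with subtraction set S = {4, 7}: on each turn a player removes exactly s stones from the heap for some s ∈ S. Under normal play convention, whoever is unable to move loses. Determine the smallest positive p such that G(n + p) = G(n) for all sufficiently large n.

11

n :  0  1  2  3  4  5  6  7  8  9 10 11 12 13 14 15 16 17 18 19 20 21 22 23
G :  0  0  0  0  1  1  1  1  2  2  2  0  0  0  0  1  1  1  1  2  2  2  0  0
G(n+11) = G(n) holds for n = 0,…,6 (a full window of length max(S) = 7), so the sequence is purely periodic with period 11.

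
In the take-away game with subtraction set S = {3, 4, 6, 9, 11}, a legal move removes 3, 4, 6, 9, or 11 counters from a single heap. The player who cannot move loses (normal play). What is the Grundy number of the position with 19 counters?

1

G(0) = 0
G(1) = mex{} = 0
G(2) = mex{} = 0
G(3) = mex{0} = 1
G(4) = mex{0,0} = 1
G(5) = mex{0,0} = 1
G(6) = mex{1,0,0} = 2
G(7) = mex{1,1,0} = 2
G(8) = mex{1,1,0} = 2
G(9) = mex{2,1,1,0} = 3
G(10) = mex{2,2,1,0} = 3
G(11) = mex{2,2,1,0,0} = 3
G(12) = mex{3,2,2,1,0} = 4
G(13) = mex{3,3,2,1,0} = 4
G(14) = mex{3,3,2,1,1} = 0
G(15) = mex{4,3,3,2,1} = 0
G(16) = mex{4,4,3,2,1} = 0
G(17) = mex{0,4,3,2,2} = 1
G(18) = mex{0,0,4,3,2} = 1
G(19) = mex{0,0,4,3,2} = 1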